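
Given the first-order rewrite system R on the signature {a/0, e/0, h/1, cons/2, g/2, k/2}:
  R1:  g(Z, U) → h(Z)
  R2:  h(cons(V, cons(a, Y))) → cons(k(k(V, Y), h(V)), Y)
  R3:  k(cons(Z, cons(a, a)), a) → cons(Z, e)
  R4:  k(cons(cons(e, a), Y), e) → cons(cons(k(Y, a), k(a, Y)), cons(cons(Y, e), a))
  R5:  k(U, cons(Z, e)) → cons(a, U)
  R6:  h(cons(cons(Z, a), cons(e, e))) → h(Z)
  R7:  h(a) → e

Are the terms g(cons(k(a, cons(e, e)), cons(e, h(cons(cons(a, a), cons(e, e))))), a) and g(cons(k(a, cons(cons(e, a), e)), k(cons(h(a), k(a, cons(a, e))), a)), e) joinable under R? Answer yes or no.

yes — NF(t₁) = e, NF(t₂) = e

Reduce t₁ = g(cons(k(a, cons(e, e)), cons(e, h(cons(cons(a, a), cons(e, e))))), a):
1. g(cons(k(a, cons(e, e)), cons(e, h(cons(cons(a, a), cons(e, e))))), a)  →  h(cons(k(a, cons(e, e)), cons(e, h(cons(cons(a, a), cons(e, e))))))   [R1 at ε]
2. h(cons(k(a, cons(e, e)), cons(e, h(cons(cons(a, a), cons(e, e))))))  →  h(cons(cons(a, a), cons(e, h(cons(cons(a, a), cons(e, e))))))   [R5 at 1.1]
3. h(cons(cons(a, a), cons(e, h(cons(cons(a, a), cons(e, e))))))  →  h(cons(cons(a, a), cons(e, h(a))))   [R6 at 1.2.2]
4. h(cons(cons(a, a), cons(e, h(a))))  →  h(cons(cons(a, a), cons(e, e)))   [R7 at 1.2.2]
5. h(cons(cons(a, a), cons(e, e)))  →  h(a)   [R6 at ε]
6. h(a)  →  e   [R7 at ε]

Reduce t₂ = g(cons(k(a, cons(cons(e, a), e)), k(cons(h(a), k(a, cons(a, e))), a)), e):
1. g(cons(k(a, cons(cons(e, a), e)), k(cons(h(a), k(a, cons(a, e))), a)), e)  →  h(cons(k(a, cons(cons(e, a), e)), k(cons(h(a), k(a, cons(a, e))), a)))   [R1 at ε]
2. h(cons(k(a, cons(cons(e, a), e)), k(cons(h(a), k(a, cons(a, e))), a)))  →  h(cons(cons(a, a), k(cons(h(a), k(a, cons(a, e))), a)))   [R5 at 1.1]
3. h(cons(cons(a, a), k(cons(h(a), k(a, cons(a, e))), a)))  →  h(cons(cons(a, a), k(cons(e, k(a, cons(a, e))), a)))   [R7 at 1.2.1.1]
4. h(cons(cons(a, a), k(cons(e, k(a, cons(a, e))), a)))  →  h(cons(cons(a, a), k(cons(e, cons(a, a)), a)))   [R5 at 1.2.1.2]
5. h(cons(cons(a, a), k(cons(e, cons(a, a)), a)))  →  h(cons(cons(a, a), cons(e, e)))   [R3 at 1.2]
6. h(cons(cons(a, a), cons(e, e)))  →  h(a)   [R6 at ε]
7. h(a)  →  e   [R7 at ε]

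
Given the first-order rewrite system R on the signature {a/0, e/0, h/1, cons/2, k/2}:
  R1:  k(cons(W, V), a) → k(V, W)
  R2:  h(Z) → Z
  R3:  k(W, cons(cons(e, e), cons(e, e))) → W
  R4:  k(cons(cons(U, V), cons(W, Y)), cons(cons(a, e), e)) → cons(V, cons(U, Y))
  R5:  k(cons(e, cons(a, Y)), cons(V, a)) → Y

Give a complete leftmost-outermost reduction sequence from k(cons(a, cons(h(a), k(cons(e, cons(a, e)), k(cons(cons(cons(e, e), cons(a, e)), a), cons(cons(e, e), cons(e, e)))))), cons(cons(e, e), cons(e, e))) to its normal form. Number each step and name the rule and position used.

1. k(cons(a, cons(h(a), k(cons(e, cons(a, e)), k(cons(cons(cons(e, e), cons(a, e)), a), cons(cons(e, e), cons(e, e)))))), cons(cons(e, e), cons(e, e)))  →  cons(a, cons(h(a), k(cons(e, cons(a, e)), k(cons(cons(cons(e, e), cons(a, e)), a), cons(cons(e, e), cons(e, e))))))   [R3 at ε]
2. cons(a, cons(h(a), k(cons(e, cons(a, e)), k(cons(cons(cons(e, e), cons(a, e)), a), cons(cons(e, e), cons(e, e))))))  →  cons(a, cons(a, k(cons(e, cons(a, e)), k(cons(cons(cons(e, e), cons(a, e)), a), cons(cons(e, e), cons(e, e))))))   [R2 at 2.1]
3. cons(a, cons(a, k(cons(e, cons(a, e)), k(cons(cons(cons(e, e), cons(a, e)), a), cons(cons(e, e), cons(e, e))))))  →  cons(a, cons(a, k(cons(e, cons(a, e)), cons(cons(cons(e, e), cons(a, e)), a))))   [R3 at 2.2.2]
4. cons(a, cons(a, k(cons(e, cons(a, e)), cons(cons(cons(e, e), cons(a, e)), a))))  →  cons(a, cons(a, e))   [R5 at 2.2]

cons(a, cons(a, e))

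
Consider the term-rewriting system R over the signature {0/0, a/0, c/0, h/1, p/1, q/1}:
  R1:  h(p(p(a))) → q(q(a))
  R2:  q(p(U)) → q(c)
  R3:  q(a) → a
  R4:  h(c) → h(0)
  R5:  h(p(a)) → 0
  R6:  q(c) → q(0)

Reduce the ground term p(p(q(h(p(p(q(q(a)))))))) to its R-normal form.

1. p(p(q(h(p(p(q(q(a))))))))  →  p(p(q(h(p(p(q(a)))))))   [R3 at 1.1.1.1.1.1.1]
2. p(p(q(h(p(p(q(a)))))))  →  p(p(q(h(p(p(a))))))   [R3 at 1.1.1.1.1.1]
3. p(p(q(h(p(p(a))))))  →  p(p(q(q(q(a)))))   [R1 at 1.1.1]
4. p(p(q(q(q(a)))))  →  p(p(q(q(a))))   [R3 at 1.1.1.1]
5. p(p(q(q(a))))  →  p(p(q(a)))   [R3 at 1.1.1]
6. p(p(q(a)))  →  p(p(a))   [R3 at 1.1]

p(p(a))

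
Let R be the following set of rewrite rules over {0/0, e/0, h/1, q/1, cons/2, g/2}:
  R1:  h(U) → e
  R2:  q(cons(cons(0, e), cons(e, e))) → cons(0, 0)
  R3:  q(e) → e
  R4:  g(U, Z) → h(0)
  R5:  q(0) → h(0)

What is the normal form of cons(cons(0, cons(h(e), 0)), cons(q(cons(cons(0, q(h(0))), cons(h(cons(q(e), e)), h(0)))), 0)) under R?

1. cons(cons(0, cons(h(e), 0)), cons(q(cons(cons(0, q(h(0))), cons(h(cons(q(e), e)), h(0)))), 0))  →  cons(cons(0, cons(e, 0)), cons(q(cons(cons(0, q(h(0))), cons(h(cons(q(e), e)), h(0)))), 0))   [R1 at 1.2.1]
2. cons(cons(0, cons(e, 0)), cons(q(cons(cons(0, q(h(0))), cons(h(cons(q(e), e)), h(0)))), 0))  →  cons(cons(0, cons(e, 0)), cons(q(cons(cons(0, q(e)), cons(h(cons(q(e), e)), h(0)))), 0))   [R1 at 2.1.1.1.2.1]
3. cons(cons(0, cons(e, 0)), cons(q(cons(cons(0, q(e)), cons(h(cons(q(e), e)), h(0)))), 0))  →  cons(cons(0, cons(e, 0)), cons(q(cons(cons(0, e), cons(h(cons(q(e), e)), h(0)))), 0))   [R3 at 2.1.1.1.2]
4. cons(cons(0, cons(e, 0)), cons(q(cons(cons(0, e), cons(h(cons(q(e), e)), h(0)))), 0))  →  cons(cons(0, cons(e, 0)), cons(q(cons(cons(0, e), cons(e, h(0)))), 0))   [R1 at 2.1.1.2.1]
5. cons(cons(0, cons(e, 0)), cons(q(cons(cons(0, e), cons(e, h(0)))), 0))  →  cons(cons(0, cons(e, 0)), cons(q(cons(cons(0, e), cons(e, e))), 0))   [R1 at 2.1.1.2.2]
6. cons(cons(0, cons(e, 0)), cons(q(cons(cons(0, e), cons(e, e))), 0))  →  cons(cons(0, cons(e, 0)), cons(cons(0, 0), 0))   [R2 at 2.1]

cons(cons(0, cons(e, 0)), cons(cons(0, 0), 0))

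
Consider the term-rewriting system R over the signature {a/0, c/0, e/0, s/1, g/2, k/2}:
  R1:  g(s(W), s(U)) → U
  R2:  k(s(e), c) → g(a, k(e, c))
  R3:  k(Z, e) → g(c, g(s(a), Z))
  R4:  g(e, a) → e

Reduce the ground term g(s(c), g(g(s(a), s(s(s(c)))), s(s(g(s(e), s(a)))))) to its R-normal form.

a

1. g(s(c), g(g(s(a), s(s(s(c)))), s(s(g(s(e), s(a))))))  →  g(s(c), g(s(s(c)), s(s(g(s(e), s(a))))))   [R1 at 2.1]
2. g(s(c), g(s(s(c)), s(s(g(s(e), s(a))))))  →  g(s(c), s(g(s(e), s(a))))   [R1 at 2]
3. g(s(c), s(g(s(e), s(a))))  →  g(s(e), s(a))   [R1 at ε]
4. g(s(e), s(a))  →  a   [R1 at ε]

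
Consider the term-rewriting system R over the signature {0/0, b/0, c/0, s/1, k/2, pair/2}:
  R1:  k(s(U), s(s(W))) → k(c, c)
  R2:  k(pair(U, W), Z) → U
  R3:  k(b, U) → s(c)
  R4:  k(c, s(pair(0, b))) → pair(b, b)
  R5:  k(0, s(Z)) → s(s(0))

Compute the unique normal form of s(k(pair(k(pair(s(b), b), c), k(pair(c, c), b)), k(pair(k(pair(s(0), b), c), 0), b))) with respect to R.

1. s(k(pair(k(pair(s(b), b), c), k(pair(c, c), b)), k(pair(k(pair(s(0), b), c), 0), b)))  →  s(k(pair(s(b), b), c))   [R2 at 1]
2. s(k(pair(s(b), b), c))  →  s(s(b))   [R2 at 1]

s(s(b))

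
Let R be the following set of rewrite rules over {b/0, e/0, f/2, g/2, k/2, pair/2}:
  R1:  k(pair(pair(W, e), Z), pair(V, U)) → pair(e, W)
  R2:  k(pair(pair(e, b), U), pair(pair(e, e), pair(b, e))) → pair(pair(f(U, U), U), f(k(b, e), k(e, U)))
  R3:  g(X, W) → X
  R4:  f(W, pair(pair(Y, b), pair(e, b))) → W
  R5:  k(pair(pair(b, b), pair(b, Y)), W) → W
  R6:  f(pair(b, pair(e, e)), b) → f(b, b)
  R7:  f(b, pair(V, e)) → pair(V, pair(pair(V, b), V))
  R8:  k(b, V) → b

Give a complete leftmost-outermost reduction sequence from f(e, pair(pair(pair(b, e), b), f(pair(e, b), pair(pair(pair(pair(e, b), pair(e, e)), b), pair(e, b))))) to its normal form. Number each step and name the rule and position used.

e

1. f(e, pair(pair(pair(b, e), b), f(pair(e, b), pair(pair(pair(pair(e, b), pair(e, e)), b), pair(e, b)))))  →  f(e, pair(pair(pair(b, e), b), pair(e, b)))   [R4 at 2.2]
2. f(e, pair(pair(pair(b, e), b), pair(e, b)))  →  e   [R4 at ε]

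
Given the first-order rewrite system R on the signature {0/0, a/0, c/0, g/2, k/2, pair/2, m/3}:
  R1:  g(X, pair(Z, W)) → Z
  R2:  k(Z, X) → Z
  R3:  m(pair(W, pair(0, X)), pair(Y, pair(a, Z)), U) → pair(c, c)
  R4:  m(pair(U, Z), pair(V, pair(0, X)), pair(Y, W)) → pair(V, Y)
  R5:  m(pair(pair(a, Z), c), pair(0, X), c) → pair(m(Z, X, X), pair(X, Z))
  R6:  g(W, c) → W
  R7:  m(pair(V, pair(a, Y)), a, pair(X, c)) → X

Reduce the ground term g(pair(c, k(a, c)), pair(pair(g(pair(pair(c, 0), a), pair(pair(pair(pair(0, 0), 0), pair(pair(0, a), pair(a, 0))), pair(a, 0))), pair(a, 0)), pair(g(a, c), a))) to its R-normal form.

pair(pair(pair(pair(0, 0), 0), pair(pair(0, a), pair(a, 0))), pair(a, 0))

1. g(pair(c, k(a, c)), pair(pair(g(pair(pair(c, 0), a), pair(pair(pair(pair(0, 0), 0), pair(pair(0, a), pair(a, 0))), pair(a, 0))), pair(a, 0)), pair(g(a, c), a)))  →  pair(g(pair(pair(c, 0), a), pair(pair(pair(pair(0, 0), 0), pair(pair(0, a), pair(a, 0))), pair(a, 0))), pair(a, 0))   [R1 at ε]
2. pair(g(pair(pair(c, 0), a), pair(pair(pair(pair(0, 0), 0), pair(pair(0, a), pair(a, 0))), pair(a, 0))), pair(a, 0))  →  pair(pair(pair(pair(0, 0), 0), pair(pair(0, a), pair(a, 0))), pair(a, 0))   [R1 at 1]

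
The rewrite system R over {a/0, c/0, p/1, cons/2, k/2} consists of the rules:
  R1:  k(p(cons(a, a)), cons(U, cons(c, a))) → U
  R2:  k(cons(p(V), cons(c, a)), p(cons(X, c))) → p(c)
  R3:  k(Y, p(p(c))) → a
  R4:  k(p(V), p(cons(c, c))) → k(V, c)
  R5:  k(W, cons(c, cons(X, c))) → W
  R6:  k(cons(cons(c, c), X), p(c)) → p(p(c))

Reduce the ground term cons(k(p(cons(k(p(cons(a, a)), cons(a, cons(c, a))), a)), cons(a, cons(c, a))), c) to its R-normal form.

cons(a, c)

1. cons(k(p(cons(k(p(cons(a, a)), cons(a, cons(c, a))), a)), cons(a, cons(c, a))), c)  →  cons(k(p(cons(a, a)), cons(a, cons(c, a))), c)   [R1 at 1.1.1.1]
2. cons(k(p(cons(a, a)), cons(a, cons(c, a))), c)  →  cons(a, c)   [R1 at 1]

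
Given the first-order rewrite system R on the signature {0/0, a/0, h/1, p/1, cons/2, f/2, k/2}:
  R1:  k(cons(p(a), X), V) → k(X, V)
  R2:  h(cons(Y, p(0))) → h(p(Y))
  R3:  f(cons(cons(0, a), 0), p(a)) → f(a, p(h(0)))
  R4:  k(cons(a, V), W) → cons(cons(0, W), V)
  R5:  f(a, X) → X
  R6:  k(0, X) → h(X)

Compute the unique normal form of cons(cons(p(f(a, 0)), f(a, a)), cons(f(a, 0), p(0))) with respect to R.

1. cons(cons(p(f(a, 0)), f(a, a)), cons(f(a, 0), p(0)))  →  cons(cons(p(0), f(a, a)), cons(f(a, 0), p(0)))   [R5 at 1.1.1]
2. cons(cons(p(0), f(a, a)), cons(f(a, 0), p(0)))  →  cons(cons(p(0), a), cons(f(a, 0), p(0)))   [R5 at 1.2]
3. cons(cons(p(0), a), cons(f(a, 0), p(0)))  →  cons(cons(p(0), a), cons(0, p(0)))   [R5 at 2.1]

cons(cons(p(0), a), cons(0, p(0)))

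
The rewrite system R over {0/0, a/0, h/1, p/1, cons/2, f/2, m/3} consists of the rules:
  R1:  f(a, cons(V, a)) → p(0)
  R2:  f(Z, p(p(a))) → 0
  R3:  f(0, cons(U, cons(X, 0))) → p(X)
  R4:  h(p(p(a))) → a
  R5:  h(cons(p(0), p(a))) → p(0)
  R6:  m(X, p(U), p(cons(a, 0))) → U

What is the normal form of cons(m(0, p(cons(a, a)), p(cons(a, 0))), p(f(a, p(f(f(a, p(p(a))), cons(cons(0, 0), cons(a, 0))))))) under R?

cons(cons(a, a), p(0))

1. cons(m(0, p(cons(a, a)), p(cons(a, 0))), p(f(a, p(f(f(a, p(p(a))), cons(cons(0, 0), cons(a, 0)))))))  →  cons(cons(a, a), p(f(a, p(f(f(a, p(p(a))), cons(cons(0, 0), cons(a, 0)))))))   [R6 at 1]
2. cons(cons(a, a), p(f(a, p(f(f(a, p(p(a))), cons(cons(0, 0), cons(a, 0)))))))  →  cons(cons(a, a), p(f(a, p(f(0, cons(cons(0, 0), cons(a, 0)))))))   [R2 at 2.1.2.1.1]
3. cons(cons(a, a), p(f(a, p(f(0, cons(cons(0, 0), cons(a, 0)))))))  →  cons(cons(a, a), p(f(a, p(p(a)))))   [R3 at 2.1.2.1]
4. cons(cons(a, a), p(f(a, p(p(a)))))  →  cons(cons(a, a), p(0))   [R2 at 2.1]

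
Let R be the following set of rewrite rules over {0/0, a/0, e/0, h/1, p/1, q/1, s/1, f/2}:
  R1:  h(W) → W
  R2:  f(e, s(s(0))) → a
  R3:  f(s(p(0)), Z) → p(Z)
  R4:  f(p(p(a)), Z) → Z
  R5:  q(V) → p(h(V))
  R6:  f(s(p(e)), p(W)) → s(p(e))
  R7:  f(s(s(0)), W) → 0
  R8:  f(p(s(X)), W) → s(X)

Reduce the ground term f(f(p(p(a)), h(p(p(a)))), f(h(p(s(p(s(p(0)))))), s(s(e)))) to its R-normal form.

1. f(f(p(p(a)), h(p(p(a)))), f(h(p(s(p(s(p(0)))))), s(s(e))))  →  f(h(p(p(a))), f(h(p(s(p(s(p(0)))))), s(s(e))))   [R4 at 1]
2. f(h(p(p(a))), f(h(p(s(p(s(p(0)))))), s(s(e))))  →  f(p(p(a)), f(h(p(s(p(s(p(0)))))), s(s(e))))   [R1 at 1]
3. f(p(p(a)), f(h(p(s(p(s(p(0)))))), s(s(e))))  →  f(h(p(s(p(s(p(0)))))), s(s(e)))   [R4 at ε]
4. f(h(p(s(p(s(p(0)))))), s(s(e)))  →  f(p(s(p(s(p(0))))), s(s(e)))   [R1 at 1]
5. f(p(s(p(s(p(0))))), s(s(e)))  →  s(p(s(p(0))))   [R8 at ε]

s(p(s(p(0))))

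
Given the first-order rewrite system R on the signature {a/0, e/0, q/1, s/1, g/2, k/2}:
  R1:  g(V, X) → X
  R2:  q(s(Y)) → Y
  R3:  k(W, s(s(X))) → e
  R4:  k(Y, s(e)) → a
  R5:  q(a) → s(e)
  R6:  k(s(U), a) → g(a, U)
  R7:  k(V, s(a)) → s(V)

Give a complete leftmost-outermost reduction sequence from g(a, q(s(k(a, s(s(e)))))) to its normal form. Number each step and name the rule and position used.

e

1. g(a, q(s(k(a, s(s(e))))))  →  q(s(k(a, s(s(e)))))   [R1 at ε]
2. q(s(k(a, s(s(e)))))  →  k(a, s(s(e)))   [R2 at ε]
3. k(a, s(s(e)))  →  e   [R3 at ε]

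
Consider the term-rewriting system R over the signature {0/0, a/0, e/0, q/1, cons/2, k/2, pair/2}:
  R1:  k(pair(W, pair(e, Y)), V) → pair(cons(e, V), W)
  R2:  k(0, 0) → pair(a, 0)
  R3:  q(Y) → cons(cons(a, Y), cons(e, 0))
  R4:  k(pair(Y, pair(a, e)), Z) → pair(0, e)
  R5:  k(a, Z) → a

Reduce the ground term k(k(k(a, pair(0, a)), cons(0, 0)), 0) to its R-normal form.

a

1. k(k(k(a, pair(0, a)), cons(0, 0)), 0)  →  k(k(a, cons(0, 0)), 0)   [R5 at 1.1]
2. k(k(a, cons(0, 0)), 0)  →  k(a, 0)   [R5 at 1]
3. k(a, 0)  →  a   [R5 at ε]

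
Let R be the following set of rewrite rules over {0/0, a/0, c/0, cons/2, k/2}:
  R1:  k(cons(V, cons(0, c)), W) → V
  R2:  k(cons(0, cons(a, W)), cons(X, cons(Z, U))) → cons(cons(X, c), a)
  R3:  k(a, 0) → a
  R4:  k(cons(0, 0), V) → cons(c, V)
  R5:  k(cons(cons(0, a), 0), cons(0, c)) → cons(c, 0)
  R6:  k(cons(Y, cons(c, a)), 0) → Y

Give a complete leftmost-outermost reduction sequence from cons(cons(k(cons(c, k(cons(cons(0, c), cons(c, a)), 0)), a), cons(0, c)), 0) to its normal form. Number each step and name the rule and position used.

cons(cons(c, cons(0, c)), 0)

1. cons(cons(k(cons(c, k(cons(cons(0, c), cons(c, a)), 0)), a), cons(0, c)), 0)  →  cons(cons(k(cons(c, cons(0, c)), a), cons(0, c)), 0)   [R6 at 1.1.1.2]
2. cons(cons(k(cons(c, cons(0, c)), a), cons(0, c)), 0)  →  cons(cons(c, cons(0, c)), 0)   [R1 at 1.1]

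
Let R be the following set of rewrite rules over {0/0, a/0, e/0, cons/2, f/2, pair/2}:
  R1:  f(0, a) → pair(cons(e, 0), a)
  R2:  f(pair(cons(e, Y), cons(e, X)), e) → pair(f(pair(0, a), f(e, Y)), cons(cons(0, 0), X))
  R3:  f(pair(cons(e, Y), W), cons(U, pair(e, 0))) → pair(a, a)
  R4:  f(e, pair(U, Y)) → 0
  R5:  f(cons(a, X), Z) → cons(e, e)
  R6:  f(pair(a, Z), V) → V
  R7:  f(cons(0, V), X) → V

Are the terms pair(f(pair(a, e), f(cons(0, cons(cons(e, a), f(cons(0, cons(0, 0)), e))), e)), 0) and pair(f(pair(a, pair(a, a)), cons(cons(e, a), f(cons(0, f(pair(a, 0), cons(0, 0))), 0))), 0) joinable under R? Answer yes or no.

Reduce t₁ = pair(f(pair(a, e), f(cons(0, cons(cons(e, a), f(cons(0, cons(0, 0)), e))), e)), 0):
1. pair(f(pair(a, e), f(cons(0, cons(cons(e, a), f(cons(0, cons(0, 0)), e))), e)), 0)  →  pair(f(cons(0, cons(cons(e, a), f(cons(0, cons(0, 0)), e))), e), 0)   [R6 at 1]
2. pair(f(cons(0, cons(cons(e, a), f(cons(0, cons(0, 0)), e))), e), 0)  →  pair(cons(cons(e, a), f(cons(0, cons(0, 0)), e)), 0)   [R7 at 1]
3. pair(cons(cons(e, a), f(cons(0, cons(0, 0)), e)), 0)  →  pair(cons(cons(e, a), cons(0, 0)), 0)   [R7 at 1.2]

Reduce t₂ = pair(f(pair(a, pair(a, a)), cons(cons(e, a), f(cons(0, f(pair(a, 0), cons(0, 0))), 0))), 0):
1. pair(f(pair(a, pair(a, a)), cons(cons(e, a), f(cons(0, f(pair(a, 0), cons(0, 0))), 0))), 0)  →  pair(cons(cons(e, a), f(cons(0, f(pair(a, 0), cons(0, 0))), 0)), 0)   [R6 at 1]
2. pair(cons(cons(e, a), f(cons(0, f(pair(a, 0), cons(0, 0))), 0)), 0)  →  pair(cons(cons(e, a), f(pair(a, 0), cons(0, 0))), 0)   [R7 at 1.2]
3. pair(cons(cons(e, a), f(pair(a, 0), cons(0, 0))), 0)  →  pair(cons(cons(e, a), cons(0, 0)), 0)   [R6 at 1.2]

yes — NF(t₁) = pair(cons(cons(e, a), cons(0, 0)), 0), NF(t₂) = pair(cons(cons(e, a), cons(0, 0)), 0)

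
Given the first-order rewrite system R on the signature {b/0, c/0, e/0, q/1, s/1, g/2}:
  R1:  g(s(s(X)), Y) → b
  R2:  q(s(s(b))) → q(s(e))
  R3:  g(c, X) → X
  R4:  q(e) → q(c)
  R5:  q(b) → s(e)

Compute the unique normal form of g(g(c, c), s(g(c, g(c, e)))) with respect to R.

s(e)

1. g(g(c, c), s(g(c, g(c, e))))  →  g(c, s(g(c, g(c, e))))   [R3 at 1]
2. g(c, s(g(c, g(c, e))))  →  s(g(c, g(c, e)))   [R3 at ε]
3. s(g(c, g(c, e)))  →  s(g(c, e))   [R3 at 1]
4. s(g(c, e))  →  s(e)   [R3 at 1]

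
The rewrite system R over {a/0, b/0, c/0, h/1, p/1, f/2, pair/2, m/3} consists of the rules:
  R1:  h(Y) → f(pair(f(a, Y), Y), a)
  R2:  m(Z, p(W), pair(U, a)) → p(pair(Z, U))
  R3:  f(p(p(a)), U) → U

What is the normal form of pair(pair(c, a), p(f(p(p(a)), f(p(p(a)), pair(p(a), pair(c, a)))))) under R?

1. pair(pair(c, a), p(f(p(p(a)), f(p(p(a)), pair(p(a), pair(c, a))))))  →  pair(pair(c, a), p(f(p(p(a)), pair(p(a), pair(c, a)))))   [R3 at 2.1]
2. pair(pair(c, a), p(f(p(p(a)), pair(p(a), pair(c, a)))))  →  pair(pair(c, a), p(pair(p(a), pair(c, a))))   [R3 at 2.1]

pair(pair(c, a), p(pair(p(a), pair(c, a))))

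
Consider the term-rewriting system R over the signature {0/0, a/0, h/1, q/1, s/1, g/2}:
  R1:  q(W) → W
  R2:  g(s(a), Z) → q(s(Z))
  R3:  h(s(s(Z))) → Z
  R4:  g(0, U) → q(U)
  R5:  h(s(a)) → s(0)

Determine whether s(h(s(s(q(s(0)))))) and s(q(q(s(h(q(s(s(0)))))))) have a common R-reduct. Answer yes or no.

yes — NF(t₁) = s(s(0)), NF(t₂) = s(s(0))

Reduce t₁ = s(h(s(s(q(s(0)))))):
1. s(h(s(s(q(s(0))))))  →  s(q(s(0)))   [R3 at 1]
2. s(q(s(0)))  →  s(s(0))   [R1 at 1]

Reduce t₂ = s(q(q(s(h(q(s(s(0)))))))):
1. s(q(q(s(h(q(s(s(0))))))))  →  s(q(s(h(q(s(s(0)))))))   [R1 at 1]
2. s(q(s(h(q(s(s(0)))))))  →  s(s(h(q(s(s(0))))))   [R1 at 1]
3. s(s(h(q(s(s(0))))))  →  s(s(h(s(s(0)))))   [R1 at 1.1.1]
4. s(s(h(s(s(0)))))  →  s(s(0))   [R3 at 1.1]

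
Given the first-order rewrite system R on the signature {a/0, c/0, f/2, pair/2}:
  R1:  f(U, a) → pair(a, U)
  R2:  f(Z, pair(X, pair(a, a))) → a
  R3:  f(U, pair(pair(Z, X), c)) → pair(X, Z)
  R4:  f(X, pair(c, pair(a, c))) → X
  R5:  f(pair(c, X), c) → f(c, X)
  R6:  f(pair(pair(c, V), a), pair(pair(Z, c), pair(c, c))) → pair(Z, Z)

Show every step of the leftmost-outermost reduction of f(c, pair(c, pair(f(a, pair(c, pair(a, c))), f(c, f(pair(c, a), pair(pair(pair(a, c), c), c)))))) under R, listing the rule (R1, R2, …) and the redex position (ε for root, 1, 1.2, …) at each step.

1. f(c, pair(c, pair(f(a, pair(c, pair(a, c))), f(c, f(pair(c, a), pair(pair(pair(a, c), c), c))))))  →  f(c, pair(c, pair(a, f(c, f(pair(c, a), pair(pair(pair(a, c), c), c))))))   [R4 at 2.2.1]
2. f(c, pair(c, pair(a, f(c, f(pair(c, a), pair(pair(pair(a, c), c), c))))))  →  f(c, pair(c, pair(a, f(c, pair(c, pair(a, c))))))   [R3 at 2.2.2.2]
3. f(c, pair(c, pair(a, f(c, pair(c, pair(a, c))))))  →  f(c, pair(c, pair(a, c)))   [R4 at 2.2.2]
4. f(c, pair(c, pair(a, c)))  →  c   [R4 at ε]

c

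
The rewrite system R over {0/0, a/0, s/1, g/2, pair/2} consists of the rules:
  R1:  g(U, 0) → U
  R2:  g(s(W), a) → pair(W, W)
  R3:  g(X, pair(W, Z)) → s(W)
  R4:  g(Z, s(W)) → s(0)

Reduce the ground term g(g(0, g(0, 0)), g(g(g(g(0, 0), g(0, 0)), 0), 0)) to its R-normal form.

1. g(g(0, g(0, 0)), g(g(g(g(0, 0), g(0, 0)), 0), 0))  →  g(g(0, 0), g(g(g(g(0, 0), g(0, 0)), 0), 0))   [R1 at 1.2]
2. g(g(0, 0), g(g(g(g(0, 0), g(0, 0)), 0), 0))  →  g(0, g(g(g(g(0, 0), g(0, 0)), 0), 0))   [R1 at 1]
3. g(0, g(g(g(g(0, 0), g(0, 0)), 0), 0))  →  g(0, g(g(g(0, 0), g(0, 0)), 0))   [R1 at 2]
4. g(0, g(g(g(0, 0), g(0, 0)), 0))  →  g(0, g(g(0, 0), g(0, 0)))   [R1 at 2]
5. g(0, g(g(0, 0), g(0, 0)))  →  g(0, g(0, g(0, 0)))   [R1 at 2.1]
6. g(0, g(0, g(0, 0)))  →  g(0, g(0, 0))   [R1 at 2.2]
7. g(0, g(0, 0))  →  g(0, 0)   [R1 at 2]
8. g(0, 0)  →  0   [R1 at ε]

0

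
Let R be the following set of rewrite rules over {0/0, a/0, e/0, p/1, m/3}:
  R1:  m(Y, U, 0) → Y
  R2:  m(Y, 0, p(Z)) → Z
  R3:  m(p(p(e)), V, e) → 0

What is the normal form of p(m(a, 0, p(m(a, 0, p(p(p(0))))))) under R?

p(p(p(0)))

1. p(m(a, 0, p(m(a, 0, p(p(p(0)))))))  →  p(m(a, 0, p(p(p(0)))))   [R2 at 1]
2. p(m(a, 0, p(p(p(0)))))  →  p(p(p(0)))   [R2 at 1]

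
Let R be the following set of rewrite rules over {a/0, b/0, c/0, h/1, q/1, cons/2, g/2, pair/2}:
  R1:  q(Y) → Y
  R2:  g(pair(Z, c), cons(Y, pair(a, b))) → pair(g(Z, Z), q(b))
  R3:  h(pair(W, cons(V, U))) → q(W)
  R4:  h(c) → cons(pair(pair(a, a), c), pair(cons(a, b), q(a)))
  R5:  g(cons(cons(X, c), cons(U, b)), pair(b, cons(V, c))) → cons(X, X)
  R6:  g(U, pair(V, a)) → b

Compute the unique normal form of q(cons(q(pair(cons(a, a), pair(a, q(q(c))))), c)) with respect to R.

1. q(cons(q(pair(cons(a, a), pair(a, q(q(c))))), c))  →  cons(q(pair(cons(a, a), pair(a, q(q(c))))), c)   [R1 at ε]
2. cons(q(pair(cons(a, a), pair(a, q(q(c))))), c)  →  cons(pair(cons(a, a), pair(a, q(q(c)))), c)   [R1 at 1]
3. cons(pair(cons(a, a), pair(a, q(q(c)))), c)  →  cons(pair(cons(a, a), pair(a, q(c))), c)   [R1 at 1.2.2]
4. cons(pair(cons(a, a), pair(a, q(c))), c)  →  cons(pair(cons(a, a), pair(a, c)), c)   [R1 at 1.2.2]

cons(pair(cons(a, a), pair(a, c)), c)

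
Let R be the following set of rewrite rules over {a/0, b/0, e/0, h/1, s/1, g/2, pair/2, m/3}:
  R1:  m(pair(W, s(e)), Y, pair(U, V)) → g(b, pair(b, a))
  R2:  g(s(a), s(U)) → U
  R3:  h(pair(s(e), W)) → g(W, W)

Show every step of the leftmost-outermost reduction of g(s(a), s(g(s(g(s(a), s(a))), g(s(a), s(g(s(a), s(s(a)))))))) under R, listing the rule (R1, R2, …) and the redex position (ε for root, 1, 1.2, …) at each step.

1. g(s(a), s(g(s(g(s(a), s(a))), g(s(a), s(g(s(a), s(s(a))))))))  →  g(s(g(s(a), s(a))), g(s(a), s(g(s(a), s(s(a))))))   [R2 at ε]
2. g(s(g(s(a), s(a))), g(s(a), s(g(s(a), s(s(a))))))  →  g(s(a), g(s(a), s(g(s(a), s(s(a))))))   [R2 at 1.1]
3. g(s(a), g(s(a), s(g(s(a), s(s(a))))))  →  g(s(a), g(s(a), s(s(a))))   [R2 at 2]
4. g(s(a), g(s(a), s(s(a))))  →  g(s(a), s(a))   [R2 at 2]
5. g(s(a), s(a))  →  a   [R2 at ε]

a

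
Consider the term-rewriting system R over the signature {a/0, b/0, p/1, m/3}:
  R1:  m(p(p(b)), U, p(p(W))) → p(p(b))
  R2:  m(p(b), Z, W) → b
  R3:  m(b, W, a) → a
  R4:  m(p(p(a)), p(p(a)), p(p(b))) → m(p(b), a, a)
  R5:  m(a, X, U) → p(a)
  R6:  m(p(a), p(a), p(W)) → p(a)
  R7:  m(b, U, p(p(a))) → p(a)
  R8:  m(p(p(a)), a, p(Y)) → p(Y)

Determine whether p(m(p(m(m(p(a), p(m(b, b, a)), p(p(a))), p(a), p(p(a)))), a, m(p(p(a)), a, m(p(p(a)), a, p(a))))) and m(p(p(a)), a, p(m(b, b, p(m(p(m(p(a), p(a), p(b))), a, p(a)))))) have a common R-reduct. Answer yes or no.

Reduce t₁ = p(m(p(m(m(p(a), p(m(b, b, a)), p(p(a))), p(a), p(p(a)))), a, m(p(p(a)), a, m(p(p(a)), a, p(a))))):
1. p(m(p(m(m(p(a), p(m(b, b, a)), p(p(a))), p(a), p(p(a)))), a, m(p(p(a)), a, m(p(p(a)), a, p(a)))))  →  p(m(p(m(m(p(a), p(a), p(p(a))), p(a), p(p(a)))), a, m(p(p(a)), a, m(p(p(a)), a, p(a)))))   [R3 at 1.1.1.1.2.1]
2. p(m(p(m(m(p(a), p(a), p(p(a))), p(a), p(p(a)))), a, m(p(p(a)), a, m(p(p(a)), a, p(a)))))  →  p(m(p(m(p(a), p(a), p(p(a)))), a, m(p(p(a)), a, m(p(p(a)), a, p(a)))))   [R6 at 1.1.1.1]
3. p(m(p(m(p(a), p(a), p(p(a)))), a, m(p(p(a)), a, m(p(p(a)), a, p(a)))))  →  p(m(p(p(a)), a, m(p(p(a)), a, m(p(p(a)), a, p(a)))))   [R6 at 1.1.1]
4. p(m(p(p(a)), a, m(p(p(a)), a, m(p(p(a)), a, p(a)))))  →  p(m(p(p(a)), a, m(p(p(a)), a, p(a))))   [R8 at 1.3.3]
5. p(m(p(p(a)), a, m(p(p(a)), a, p(a))))  →  p(m(p(p(a)), a, p(a)))   [R8 at 1.3]
6. p(m(p(p(a)), a, p(a)))  →  p(p(a))   [R8 at 1]

Reduce t₂ = m(p(p(a)), a, p(m(b, b, p(m(p(m(p(a), p(a), p(b))), a, p(a)))))):
1. m(p(p(a)), a, p(m(b, b, p(m(p(m(p(a), p(a), p(b))), a, p(a))))))  →  p(m(b, b, p(m(p(m(p(a), p(a), p(b))), a, p(a)))))   [R8 at ε]
2. p(m(b, b, p(m(p(m(p(a), p(a), p(b))), a, p(a)))))  →  p(m(b, b, p(m(p(p(a)), a, p(a)))))   [R6 at 1.3.1.1.1]
3. p(m(b, b, p(m(p(p(a)), a, p(a)))))  →  p(m(b, b, p(p(a))))   [R8 at 1.3.1]
4. p(m(b, b, p(p(a))))  →  p(p(a))   [R7 at 1]

yes — NF(t₁) = p(p(a)), NF(t₂) = p(p(a))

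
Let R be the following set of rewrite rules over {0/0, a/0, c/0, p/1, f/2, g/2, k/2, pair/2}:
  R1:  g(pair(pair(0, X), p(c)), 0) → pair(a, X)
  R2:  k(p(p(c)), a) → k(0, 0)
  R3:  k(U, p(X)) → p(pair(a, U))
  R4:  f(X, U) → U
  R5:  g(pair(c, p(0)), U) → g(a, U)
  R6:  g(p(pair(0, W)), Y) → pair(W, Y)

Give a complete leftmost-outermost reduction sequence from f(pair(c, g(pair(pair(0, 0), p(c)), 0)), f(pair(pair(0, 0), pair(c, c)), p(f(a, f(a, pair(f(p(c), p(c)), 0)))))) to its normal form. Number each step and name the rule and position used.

1. f(pair(c, g(pair(pair(0, 0), p(c)), 0)), f(pair(pair(0, 0), pair(c, c)), p(f(a, f(a, pair(f(p(c), p(c)), 0))))))  →  f(pair(pair(0, 0), pair(c, c)), p(f(a, f(a, pair(f(p(c), p(c)), 0)))))   [R4 at ε]
2. f(pair(pair(0, 0), pair(c, c)), p(f(a, f(a, pair(f(p(c), p(c)), 0)))))  →  p(f(a, f(a, pair(f(p(c), p(c)), 0))))   [R4 at ε]
3. p(f(a, f(a, pair(f(p(c), p(c)), 0))))  →  p(f(a, pair(f(p(c), p(c)), 0)))   [R4 at 1]
4. p(f(a, pair(f(p(c), p(c)), 0)))  →  p(pair(f(p(c), p(c)), 0))   [R4 at 1]
5. p(pair(f(p(c), p(c)), 0))  →  p(pair(p(c), 0))   [R4 at 1.1]

p(pair(p(c), 0))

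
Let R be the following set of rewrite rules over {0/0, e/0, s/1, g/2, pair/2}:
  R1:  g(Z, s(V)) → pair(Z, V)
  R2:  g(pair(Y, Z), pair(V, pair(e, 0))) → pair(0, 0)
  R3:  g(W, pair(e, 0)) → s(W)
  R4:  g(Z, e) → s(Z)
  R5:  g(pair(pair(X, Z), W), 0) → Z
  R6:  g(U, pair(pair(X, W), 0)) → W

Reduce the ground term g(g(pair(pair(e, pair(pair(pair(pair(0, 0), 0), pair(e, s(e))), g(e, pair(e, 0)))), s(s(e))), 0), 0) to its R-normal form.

pair(e, s(e))

1. g(g(pair(pair(e, pair(pair(pair(pair(0, 0), 0), pair(e, s(e))), g(e, pair(e, 0)))), s(s(e))), 0), 0)  →  g(pair(pair(pair(pair(0, 0), 0), pair(e, s(e))), g(e, pair(e, 0))), 0)   [R5 at 1]
2. g(pair(pair(pair(pair(0, 0), 0), pair(e, s(e))), g(e, pair(e, 0))), 0)  →  pair(e, s(e))   [R5 at ε]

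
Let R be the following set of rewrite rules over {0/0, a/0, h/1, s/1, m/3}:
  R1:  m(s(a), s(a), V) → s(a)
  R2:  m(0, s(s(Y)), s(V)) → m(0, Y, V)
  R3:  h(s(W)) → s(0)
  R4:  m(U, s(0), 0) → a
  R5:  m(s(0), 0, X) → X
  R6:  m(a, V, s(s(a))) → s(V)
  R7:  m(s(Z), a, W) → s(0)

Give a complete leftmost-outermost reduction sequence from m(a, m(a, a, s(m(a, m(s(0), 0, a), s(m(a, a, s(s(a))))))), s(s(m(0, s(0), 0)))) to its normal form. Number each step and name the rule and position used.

1. m(a, m(a, a, s(m(a, m(s(0), 0, a), s(m(a, a, s(s(a))))))), s(s(m(0, s(0), 0))))  →  m(a, m(a, a, s(m(a, a, s(m(a, a, s(s(a))))))), s(s(m(0, s(0), 0))))   [R5 at 2.3.1.2]
2. m(a, m(a, a, s(m(a, a, s(m(a, a, s(s(a))))))), s(s(m(0, s(0), 0))))  →  m(a, m(a, a, s(m(a, a, s(s(a))))), s(s(m(0, s(0), 0))))   [R6 at 2.3.1.3.1]
3. m(a, m(a, a, s(m(a, a, s(s(a))))), s(s(m(0, s(0), 0))))  →  m(a, m(a, a, s(s(a))), s(s(m(0, s(0), 0))))   [R6 at 2.3.1]
4. m(a, m(a, a, s(s(a))), s(s(m(0, s(0), 0))))  →  m(a, s(a), s(s(m(0, s(0), 0))))   [R6 at 2]
5. m(a, s(a), s(s(m(0, s(0), 0))))  →  m(a, s(a), s(s(a)))   [R4 at 3.1.1]
6. m(a, s(a), s(s(a)))  →  s(s(a))   [R6 at ε]

s(s(a))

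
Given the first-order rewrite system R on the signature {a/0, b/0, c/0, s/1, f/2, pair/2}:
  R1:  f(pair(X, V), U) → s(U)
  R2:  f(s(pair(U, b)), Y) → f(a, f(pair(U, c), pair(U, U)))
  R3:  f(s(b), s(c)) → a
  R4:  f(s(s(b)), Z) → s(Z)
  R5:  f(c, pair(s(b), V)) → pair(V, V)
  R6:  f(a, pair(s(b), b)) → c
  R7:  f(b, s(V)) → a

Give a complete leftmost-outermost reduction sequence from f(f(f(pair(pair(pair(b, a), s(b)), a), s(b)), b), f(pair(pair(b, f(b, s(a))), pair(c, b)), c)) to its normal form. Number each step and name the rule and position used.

1. f(f(f(pair(pair(pair(b, a), s(b)), a), s(b)), b), f(pair(pair(b, f(b, s(a))), pair(c, b)), c))  →  f(f(s(s(b)), b), f(pair(pair(b, f(b, s(a))), pair(c, b)), c))   [R1 at 1.1]
2. f(f(s(s(b)), b), f(pair(pair(b, f(b, s(a))), pair(c, b)), c))  →  f(s(b), f(pair(pair(b, f(b, s(a))), pair(c, b)), c))   [R4 at 1]
3. f(s(b), f(pair(pair(b, f(b, s(a))), pair(c, b)), c))  →  f(s(b), s(c))   [R1 at 2]
4. f(s(b), s(c))  →  a   [R3 at ε]

a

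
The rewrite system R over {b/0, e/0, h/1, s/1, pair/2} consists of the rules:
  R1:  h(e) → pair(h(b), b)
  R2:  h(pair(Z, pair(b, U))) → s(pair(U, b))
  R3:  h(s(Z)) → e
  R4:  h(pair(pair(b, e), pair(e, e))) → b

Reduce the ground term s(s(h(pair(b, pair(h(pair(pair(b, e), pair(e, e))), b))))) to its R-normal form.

s(s(s(pair(b, b))))

1. s(s(h(pair(b, pair(h(pair(pair(b, e), pair(e, e))), b)))))  →  s(s(h(pair(b, pair(b, b)))))   [R4 at 1.1.1.2.1]
2. s(s(h(pair(b, pair(b, b)))))  →  s(s(s(pair(b, b))))   [R2 at 1.1]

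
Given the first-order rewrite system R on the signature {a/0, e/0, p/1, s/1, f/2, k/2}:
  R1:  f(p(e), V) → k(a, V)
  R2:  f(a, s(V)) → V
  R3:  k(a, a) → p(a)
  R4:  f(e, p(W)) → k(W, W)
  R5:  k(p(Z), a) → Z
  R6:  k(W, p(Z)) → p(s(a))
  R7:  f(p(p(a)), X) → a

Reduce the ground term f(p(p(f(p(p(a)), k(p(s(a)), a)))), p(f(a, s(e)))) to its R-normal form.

1. f(p(p(f(p(p(a)), k(p(s(a)), a)))), p(f(a, s(e))))  →  f(p(p(a)), p(f(a, s(e))))   [R7 at 1.1.1]
2. f(p(p(a)), p(f(a, s(e))))  →  a   [R7 at ε]

a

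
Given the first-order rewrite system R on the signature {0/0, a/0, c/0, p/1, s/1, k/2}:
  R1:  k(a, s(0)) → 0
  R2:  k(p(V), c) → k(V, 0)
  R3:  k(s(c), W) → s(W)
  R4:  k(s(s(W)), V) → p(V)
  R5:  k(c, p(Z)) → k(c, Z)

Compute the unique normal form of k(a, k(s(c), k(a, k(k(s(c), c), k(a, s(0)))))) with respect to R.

0

1. k(a, k(s(c), k(a, k(k(s(c), c), k(a, s(0))))))  →  k(a, s(k(a, k(k(s(c), c), k(a, s(0))))))   [R3 at 2]
2. k(a, s(k(a, k(k(s(c), c), k(a, s(0))))))  →  k(a, s(k(a, k(s(c), k(a, s(0))))))   [R3 at 2.1.2.1]
3. k(a, s(k(a, k(s(c), k(a, s(0))))))  →  k(a, s(k(a, s(k(a, s(0))))))   [R3 at 2.1.2]
4. k(a, s(k(a, s(k(a, s(0))))))  →  k(a, s(k(a, s(0))))   [R1 at 2.1.2.1]
5. k(a, s(k(a, s(0))))  →  k(a, s(0))   [R1 at 2.1]
6. k(a, s(0))  →  0   [R1 at ε]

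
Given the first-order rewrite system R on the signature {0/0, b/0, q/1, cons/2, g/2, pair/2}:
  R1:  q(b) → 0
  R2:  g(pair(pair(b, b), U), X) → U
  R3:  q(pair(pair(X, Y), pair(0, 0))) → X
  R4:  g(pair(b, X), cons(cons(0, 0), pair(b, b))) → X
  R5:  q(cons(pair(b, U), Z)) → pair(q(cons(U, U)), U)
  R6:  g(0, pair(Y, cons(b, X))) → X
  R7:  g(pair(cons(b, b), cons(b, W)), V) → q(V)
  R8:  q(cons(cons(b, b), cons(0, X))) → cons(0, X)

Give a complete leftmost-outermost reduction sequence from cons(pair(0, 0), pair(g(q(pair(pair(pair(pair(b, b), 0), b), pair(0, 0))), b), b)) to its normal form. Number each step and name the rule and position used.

1. cons(pair(0, 0), pair(g(q(pair(pair(pair(pair(b, b), 0), b), pair(0, 0))), b), b))  →  cons(pair(0, 0), pair(g(pair(pair(b, b), 0), b), b))   [R3 at 2.1.1]
2. cons(pair(0, 0), pair(g(pair(pair(b, b), 0), b), b))  →  cons(pair(0, 0), pair(0, b))   [R2 at 2.1]

cons(pair(0, 0), pair(0, b))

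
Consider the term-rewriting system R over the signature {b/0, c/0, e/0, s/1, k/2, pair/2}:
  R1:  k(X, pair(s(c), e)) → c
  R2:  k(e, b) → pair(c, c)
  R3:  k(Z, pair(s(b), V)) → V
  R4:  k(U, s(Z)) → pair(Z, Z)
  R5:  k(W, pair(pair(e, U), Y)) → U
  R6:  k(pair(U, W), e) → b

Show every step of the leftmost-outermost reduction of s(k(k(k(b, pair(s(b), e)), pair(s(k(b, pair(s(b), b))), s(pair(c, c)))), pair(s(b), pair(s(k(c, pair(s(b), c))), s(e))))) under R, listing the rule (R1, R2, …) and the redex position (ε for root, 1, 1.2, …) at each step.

1. s(k(k(k(b, pair(s(b), e)), pair(s(k(b, pair(s(b), b))), s(pair(c, c)))), pair(s(b), pair(s(k(c, pair(s(b), c))), s(e)))))  →  s(pair(s(k(c, pair(s(b), c))), s(e)))   [R3 at 1]
2. s(pair(s(k(c, pair(s(b), c))), s(e)))  →  s(pair(s(c), s(e)))   [R3 at 1.1.1]

s(pair(s(c), s(e)))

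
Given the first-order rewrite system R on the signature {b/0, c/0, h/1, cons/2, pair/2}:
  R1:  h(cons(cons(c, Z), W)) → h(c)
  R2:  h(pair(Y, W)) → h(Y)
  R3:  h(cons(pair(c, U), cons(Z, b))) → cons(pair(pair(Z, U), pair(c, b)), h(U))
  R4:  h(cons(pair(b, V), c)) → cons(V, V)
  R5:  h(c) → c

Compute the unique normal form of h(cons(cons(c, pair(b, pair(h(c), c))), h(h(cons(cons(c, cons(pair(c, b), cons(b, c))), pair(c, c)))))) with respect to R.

c

1. h(cons(cons(c, pair(b, pair(h(c), c))), h(h(cons(cons(c, cons(pair(c, b), cons(b, c))), pair(c, c))))))  →  h(c)   [R1 at ε]
2. h(c)  →  c   [R5 at ε]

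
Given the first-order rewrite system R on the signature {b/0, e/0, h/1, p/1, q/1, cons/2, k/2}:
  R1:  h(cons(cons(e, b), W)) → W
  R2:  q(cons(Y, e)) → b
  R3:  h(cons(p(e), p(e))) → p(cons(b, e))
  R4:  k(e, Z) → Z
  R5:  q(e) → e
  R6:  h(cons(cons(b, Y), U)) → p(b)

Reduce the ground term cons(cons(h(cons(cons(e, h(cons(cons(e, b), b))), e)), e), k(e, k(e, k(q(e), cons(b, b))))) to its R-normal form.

1. cons(cons(h(cons(cons(e, h(cons(cons(e, b), b))), e)), e), k(e, k(e, k(q(e), cons(b, b)))))  →  cons(cons(h(cons(cons(e, b), e)), e), k(e, k(e, k(q(e), cons(b, b)))))   [R1 at 1.1.1.1.2]
2. cons(cons(h(cons(cons(e, b), e)), e), k(e, k(e, k(q(e), cons(b, b)))))  →  cons(cons(e, e), k(e, k(e, k(q(e), cons(b, b)))))   [R1 at 1.1]
3. cons(cons(e, e), k(e, k(e, k(q(e), cons(b, b)))))  →  cons(cons(e, e), k(e, k(q(e), cons(b, b))))   [R4 at 2]
4. cons(cons(e, e), k(e, k(q(e), cons(b, b))))  →  cons(cons(e, e), k(q(e), cons(b, b)))   [R4 at 2]
5. cons(cons(e, e), k(q(e), cons(b, b)))  →  cons(cons(e, e), k(e, cons(b, b)))   [R5 at 2.1]
6. cons(cons(e, e), k(e, cons(b, b)))  →  cons(cons(e, e), cons(b, b))   [R4 at 2]

cons(cons(e, e), cons(b, b))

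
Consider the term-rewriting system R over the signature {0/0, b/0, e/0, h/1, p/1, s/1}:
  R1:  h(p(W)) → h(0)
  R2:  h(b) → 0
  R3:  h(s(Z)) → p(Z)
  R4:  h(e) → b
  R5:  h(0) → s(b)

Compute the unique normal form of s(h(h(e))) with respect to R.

s(0)

1. s(h(h(e)))  →  s(h(b))   [R4 at 1.1]
2. s(h(b))  →  s(0)   [R2 at 1]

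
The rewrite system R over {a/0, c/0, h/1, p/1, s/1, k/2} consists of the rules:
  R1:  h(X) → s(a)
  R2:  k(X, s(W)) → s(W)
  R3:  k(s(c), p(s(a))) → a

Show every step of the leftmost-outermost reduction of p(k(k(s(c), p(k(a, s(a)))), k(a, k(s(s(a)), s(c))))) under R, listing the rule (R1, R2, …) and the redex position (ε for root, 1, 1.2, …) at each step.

p(s(c))

1. p(k(k(s(c), p(k(a, s(a)))), k(a, k(s(s(a)), s(c)))))  →  p(k(k(s(c), p(s(a))), k(a, k(s(s(a)), s(c)))))   [R2 at 1.1.2.1]
2. p(k(k(s(c), p(s(a))), k(a, k(s(s(a)), s(c)))))  →  p(k(a, k(a, k(s(s(a)), s(c)))))   [R3 at 1.1]
3. p(k(a, k(a, k(s(s(a)), s(c)))))  →  p(k(a, k(a, s(c))))   [R2 at 1.2.2]
4. p(k(a, k(a, s(c))))  →  p(k(a, s(c)))   [R2 at 1.2]
5. p(k(a, s(c)))  →  p(s(c))   [R2 at 1]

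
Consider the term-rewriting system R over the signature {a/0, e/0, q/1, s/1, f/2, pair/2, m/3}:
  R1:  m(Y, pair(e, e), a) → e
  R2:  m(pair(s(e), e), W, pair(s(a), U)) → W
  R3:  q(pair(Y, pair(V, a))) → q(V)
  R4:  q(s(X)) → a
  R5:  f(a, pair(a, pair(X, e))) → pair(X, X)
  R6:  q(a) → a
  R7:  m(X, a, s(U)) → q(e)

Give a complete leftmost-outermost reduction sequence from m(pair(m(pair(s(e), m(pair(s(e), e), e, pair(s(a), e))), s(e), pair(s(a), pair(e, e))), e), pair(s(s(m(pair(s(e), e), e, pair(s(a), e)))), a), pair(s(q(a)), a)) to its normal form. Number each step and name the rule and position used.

pair(s(s(e)), a)

1. m(pair(m(pair(s(e), m(pair(s(e), e), e, pair(s(a), e))), s(e), pair(s(a), pair(e, e))), e), pair(s(s(m(pair(s(e), e), e, pair(s(a), e)))), a), pair(s(q(a)), a))  →  m(pair(m(pair(s(e), e), s(e), pair(s(a), pair(e, e))), e), pair(s(s(m(pair(s(e), e), e, pair(s(a), e)))), a), pair(s(q(a)), a))   [R2 at 1.1.1.2]
2. m(pair(m(pair(s(e), e), s(e), pair(s(a), pair(e, e))), e), pair(s(s(m(pair(s(e), e), e, pair(s(a), e)))), a), pair(s(q(a)), a))  →  m(pair(s(e), e), pair(s(s(m(pair(s(e), e), e, pair(s(a), e)))), a), pair(s(q(a)), a))   [R2 at 1.1]
3. m(pair(s(e), e), pair(s(s(m(pair(s(e), e), e, pair(s(a), e)))), a), pair(s(q(a)), a))  →  m(pair(s(e), e), pair(s(s(e)), a), pair(s(q(a)), a))   [R2 at 2.1.1.1]
4. m(pair(s(e), e), pair(s(s(e)), a), pair(s(q(a)), a))  →  m(pair(s(e), e), pair(s(s(e)), a), pair(s(a), a))   [R6 at 3.1.1]
5. m(pair(s(e), e), pair(s(s(e)), a), pair(s(a), a))  →  pair(s(s(e)), a)   [R2 at ε]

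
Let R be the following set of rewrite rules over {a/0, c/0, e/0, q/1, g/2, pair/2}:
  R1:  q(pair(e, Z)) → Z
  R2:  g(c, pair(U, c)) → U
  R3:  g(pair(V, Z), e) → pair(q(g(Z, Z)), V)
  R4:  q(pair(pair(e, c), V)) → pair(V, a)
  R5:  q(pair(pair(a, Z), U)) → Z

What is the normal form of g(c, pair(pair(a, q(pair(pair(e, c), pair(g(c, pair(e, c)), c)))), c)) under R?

1. g(c, pair(pair(a, q(pair(pair(e, c), pair(g(c, pair(e, c)), c)))), c))  →  pair(a, q(pair(pair(e, c), pair(g(c, pair(e, c)), c))))   [R2 at ε]
2. pair(a, q(pair(pair(e, c), pair(g(c, pair(e, c)), c))))  →  pair(a, pair(pair(g(c, pair(e, c)), c), a))   [R4 at 2]
3. pair(a, pair(pair(g(c, pair(e, c)), c), a))  →  pair(a, pair(pair(e, c), a))   [R2 at 2.1.1]

pair(a, pair(pair(e, c), a))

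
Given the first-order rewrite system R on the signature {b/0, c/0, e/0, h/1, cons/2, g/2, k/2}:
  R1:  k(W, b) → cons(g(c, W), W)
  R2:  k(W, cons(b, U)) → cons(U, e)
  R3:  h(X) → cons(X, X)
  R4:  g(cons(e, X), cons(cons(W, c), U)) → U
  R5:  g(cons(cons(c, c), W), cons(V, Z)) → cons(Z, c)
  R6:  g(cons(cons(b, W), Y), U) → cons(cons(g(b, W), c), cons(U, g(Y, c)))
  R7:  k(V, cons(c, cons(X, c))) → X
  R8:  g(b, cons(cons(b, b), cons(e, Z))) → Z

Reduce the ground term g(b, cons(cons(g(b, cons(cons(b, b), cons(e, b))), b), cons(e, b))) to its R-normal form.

b

1. g(b, cons(cons(g(b, cons(cons(b, b), cons(e, b))), b), cons(e, b)))  →  g(b, cons(cons(b, b), cons(e, b)))   [R8 at 2.1.1]
2. g(b, cons(cons(b, b), cons(e, b)))  →  b   [R8 at ε]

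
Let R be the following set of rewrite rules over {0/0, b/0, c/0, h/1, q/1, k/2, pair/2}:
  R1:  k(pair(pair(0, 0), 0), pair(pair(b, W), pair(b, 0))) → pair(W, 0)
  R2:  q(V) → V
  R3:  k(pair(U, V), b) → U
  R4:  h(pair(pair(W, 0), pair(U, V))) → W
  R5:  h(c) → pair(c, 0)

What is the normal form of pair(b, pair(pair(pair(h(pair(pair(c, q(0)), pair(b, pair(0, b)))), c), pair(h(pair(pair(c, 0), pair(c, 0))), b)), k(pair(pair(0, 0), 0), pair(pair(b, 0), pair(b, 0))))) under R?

1. pair(b, pair(pair(pair(h(pair(pair(c, q(0)), pair(b, pair(0, b)))), c), pair(h(pair(pair(c, 0), pair(c, 0))), b)), k(pair(pair(0, 0), 0), pair(pair(b, 0), pair(b, 0)))))  →  pair(b, pair(pair(pair(h(pair(pair(c, 0), pair(b, pair(0, b)))), c), pair(h(pair(pair(c, 0), pair(c, 0))), b)), k(pair(pair(0, 0), 0), pair(pair(b, 0), pair(b, 0)))))   [R2 at 2.1.1.1.1.1.2]
2. pair(b, pair(pair(pair(h(pair(pair(c, 0), pair(b, pair(0, b)))), c), pair(h(pair(pair(c, 0), pair(c, 0))), b)), k(pair(pair(0, 0), 0), pair(pair(b, 0), pair(b, 0)))))  →  pair(b, pair(pair(pair(c, c), pair(h(pair(pair(c, 0), pair(c, 0))), b)), k(pair(pair(0, 0), 0), pair(pair(b, 0), pair(b, 0)))))   [R4 at 2.1.1.1]
3. pair(b, pair(pair(pair(c, c), pair(h(pair(pair(c, 0), pair(c, 0))), b)), k(pair(pair(0, 0), 0), pair(pair(b, 0), pair(b, 0)))))  →  pair(b, pair(pair(pair(c, c), pair(c, b)), k(pair(pair(0, 0), 0), pair(pair(b, 0), pair(b, 0)))))   [R4 at 2.1.2.1]
4. pair(b, pair(pair(pair(c, c), pair(c, b)), k(pair(pair(0, 0), 0), pair(pair(b, 0), pair(b, 0)))))  →  pair(b, pair(pair(pair(c, c), pair(c, b)), pair(0, 0)))   [R1 at 2.2]

pair(b, pair(pair(pair(c, c), pair(c, b)), pair(0, 0)))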